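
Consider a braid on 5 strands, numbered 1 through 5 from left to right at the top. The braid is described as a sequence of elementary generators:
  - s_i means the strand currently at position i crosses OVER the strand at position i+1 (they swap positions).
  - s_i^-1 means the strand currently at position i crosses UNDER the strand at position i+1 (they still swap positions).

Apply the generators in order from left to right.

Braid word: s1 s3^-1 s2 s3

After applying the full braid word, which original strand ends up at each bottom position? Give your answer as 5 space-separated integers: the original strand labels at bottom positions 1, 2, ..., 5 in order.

Answer: 2 4 3 1 5

Derivation:
Gen 1 (s1): strand 1 crosses over strand 2. Perm now: [2 1 3 4 5]
Gen 2 (s3^-1): strand 3 crosses under strand 4. Perm now: [2 1 4 3 5]
Gen 3 (s2): strand 1 crosses over strand 4. Perm now: [2 4 1 3 5]
Gen 4 (s3): strand 1 crosses over strand 3. Perm now: [2 4 3 1 5]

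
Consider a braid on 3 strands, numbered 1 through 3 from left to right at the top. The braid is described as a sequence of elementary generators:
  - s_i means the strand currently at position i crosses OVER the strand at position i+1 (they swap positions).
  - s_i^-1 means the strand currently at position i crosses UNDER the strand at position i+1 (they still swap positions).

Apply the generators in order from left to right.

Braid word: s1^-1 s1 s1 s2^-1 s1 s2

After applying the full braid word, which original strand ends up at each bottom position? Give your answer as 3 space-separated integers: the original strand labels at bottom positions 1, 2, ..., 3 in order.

Gen 1 (s1^-1): strand 1 crosses under strand 2. Perm now: [2 1 3]
Gen 2 (s1): strand 2 crosses over strand 1. Perm now: [1 2 3]
Gen 3 (s1): strand 1 crosses over strand 2. Perm now: [2 1 3]
Gen 4 (s2^-1): strand 1 crosses under strand 3. Perm now: [2 3 1]
Gen 5 (s1): strand 2 crosses over strand 3. Perm now: [3 2 1]
Gen 6 (s2): strand 2 crosses over strand 1. Perm now: [3 1 2]

Answer: 3 1 2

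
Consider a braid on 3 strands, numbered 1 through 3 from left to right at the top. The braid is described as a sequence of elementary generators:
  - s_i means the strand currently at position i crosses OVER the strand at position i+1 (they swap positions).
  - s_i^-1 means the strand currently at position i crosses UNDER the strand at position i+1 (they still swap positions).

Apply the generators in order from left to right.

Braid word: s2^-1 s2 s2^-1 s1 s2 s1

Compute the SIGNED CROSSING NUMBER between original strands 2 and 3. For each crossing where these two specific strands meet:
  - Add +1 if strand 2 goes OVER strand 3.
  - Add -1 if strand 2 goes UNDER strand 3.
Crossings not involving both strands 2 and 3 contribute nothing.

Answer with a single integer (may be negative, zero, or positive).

Answer: -4

Derivation:
Gen 1: 2 under 3. Both 2&3? yes. Contrib: -1. Sum: -1
Gen 2: 3 over 2. Both 2&3? yes. Contrib: -1. Sum: -2
Gen 3: 2 under 3. Both 2&3? yes. Contrib: -1. Sum: -3
Gen 4: crossing 1x3. Both 2&3? no. Sum: -3
Gen 5: crossing 1x2. Both 2&3? no. Sum: -3
Gen 6: 3 over 2. Both 2&3? yes. Contrib: -1. Sum: -4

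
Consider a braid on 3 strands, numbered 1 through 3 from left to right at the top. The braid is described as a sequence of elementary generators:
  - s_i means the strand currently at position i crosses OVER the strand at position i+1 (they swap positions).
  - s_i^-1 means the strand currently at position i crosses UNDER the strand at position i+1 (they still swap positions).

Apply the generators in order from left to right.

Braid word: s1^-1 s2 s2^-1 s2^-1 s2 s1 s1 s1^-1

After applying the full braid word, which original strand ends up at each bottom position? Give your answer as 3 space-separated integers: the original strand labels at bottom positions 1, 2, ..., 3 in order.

Gen 1 (s1^-1): strand 1 crosses under strand 2. Perm now: [2 1 3]
Gen 2 (s2): strand 1 crosses over strand 3. Perm now: [2 3 1]
Gen 3 (s2^-1): strand 3 crosses under strand 1. Perm now: [2 1 3]
Gen 4 (s2^-1): strand 1 crosses under strand 3. Perm now: [2 3 1]
Gen 5 (s2): strand 3 crosses over strand 1. Perm now: [2 1 3]
Gen 6 (s1): strand 2 crosses over strand 1. Perm now: [1 2 3]
Gen 7 (s1): strand 1 crosses over strand 2. Perm now: [2 1 3]
Gen 8 (s1^-1): strand 2 crosses under strand 1. Perm now: [1 2 3]

Answer: 1 2 3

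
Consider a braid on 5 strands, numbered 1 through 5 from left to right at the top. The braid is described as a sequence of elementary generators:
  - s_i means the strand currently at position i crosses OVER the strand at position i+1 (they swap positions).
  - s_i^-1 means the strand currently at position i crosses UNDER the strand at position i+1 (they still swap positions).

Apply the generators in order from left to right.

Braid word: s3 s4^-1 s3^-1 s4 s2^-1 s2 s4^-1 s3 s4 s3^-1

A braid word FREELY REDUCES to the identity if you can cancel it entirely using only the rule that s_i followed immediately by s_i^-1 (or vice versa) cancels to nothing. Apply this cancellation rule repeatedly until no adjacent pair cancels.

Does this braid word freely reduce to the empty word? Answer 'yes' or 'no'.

Gen 1 (s3): push. Stack: [s3]
Gen 2 (s4^-1): push. Stack: [s3 s4^-1]
Gen 3 (s3^-1): push. Stack: [s3 s4^-1 s3^-1]
Gen 4 (s4): push. Stack: [s3 s4^-1 s3^-1 s4]
Gen 5 (s2^-1): push. Stack: [s3 s4^-1 s3^-1 s4 s2^-1]
Gen 6 (s2): cancels prior s2^-1. Stack: [s3 s4^-1 s3^-1 s4]
Gen 7 (s4^-1): cancels prior s4. Stack: [s3 s4^-1 s3^-1]
Gen 8 (s3): cancels prior s3^-1. Stack: [s3 s4^-1]
Gen 9 (s4): cancels prior s4^-1. Stack: [s3]
Gen 10 (s3^-1): cancels prior s3. Stack: []
Reduced word: (empty)

Answer: yes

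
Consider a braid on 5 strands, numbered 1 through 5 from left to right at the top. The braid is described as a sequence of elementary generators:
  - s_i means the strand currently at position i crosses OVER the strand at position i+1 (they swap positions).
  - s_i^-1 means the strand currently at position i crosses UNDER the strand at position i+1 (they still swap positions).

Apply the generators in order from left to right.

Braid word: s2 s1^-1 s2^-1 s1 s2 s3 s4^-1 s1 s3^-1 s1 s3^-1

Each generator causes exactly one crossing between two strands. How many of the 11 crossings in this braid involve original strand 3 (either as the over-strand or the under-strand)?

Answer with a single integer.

Gen 1: crossing 2x3. Involves strand 3? yes. Count so far: 1
Gen 2: crossing 1x3. Involves strand 3? yes. Count so far: 2
Gen 3: crossing 1x2. Involves strand 3? no. Count so far: 2
Gen 4: crossing 3x2. Involves strand 3? yes. Count so far: 3
Gen 5: crossing 3x1. Involves strand 3? yes. Count so far: 4
Gen 6: crossing 3x4. Involves strand 3? yes. Count so far: 5
Gen 7: crossing 3x5. Involves strand 3? yes. Count so far: 6
Gen 8: crossing 2x1. Involves strand 3? no. Count so far: 6
Gen 9: crossing 4x5. Involves strand 3? no. Count so far: 6
Gen 10: crossing 1x2. Involves strand 3? no. Count so far: 6
Gen 11: crossing 5x4. Involves strand 3? no. Count so far: 6

Answer: 6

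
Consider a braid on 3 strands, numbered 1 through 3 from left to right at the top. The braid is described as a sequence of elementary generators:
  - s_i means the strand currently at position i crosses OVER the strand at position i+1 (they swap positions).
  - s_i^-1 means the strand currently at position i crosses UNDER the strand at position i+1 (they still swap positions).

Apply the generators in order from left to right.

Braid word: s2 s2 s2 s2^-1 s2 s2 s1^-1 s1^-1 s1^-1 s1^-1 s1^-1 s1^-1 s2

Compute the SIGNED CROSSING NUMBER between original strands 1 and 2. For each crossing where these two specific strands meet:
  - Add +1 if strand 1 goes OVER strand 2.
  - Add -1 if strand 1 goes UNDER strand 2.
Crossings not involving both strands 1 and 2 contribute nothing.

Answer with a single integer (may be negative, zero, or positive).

Gen 1: crossing 2x3. Both 1&2? no. Sum: 0
Gen 2: crossing 3x2. Both 1&2? no. Sum: 0
Gen 3: crossing 2x3. Both 1&2? no. Sum: 0
Gen 4: crossing 3x2. Both 1&2? no. Sum: 0
Gen 5: crossing 2x3. Both 1&2? no. Sum: 0
Gen 6: crossing 3x2. Both 1&2? no. Sum: 0
Gen 7: 1 under 2. Both 1&2? yes. Contrib: -1. Sum: -1
Gen 8: 2 under 1. Both 1&2? yes. Contrib: +1. Sum: 0
Gen 9: 1 under 2. Both 1&2? yes. Contrib: -1. Sum: -1
Gen 10: 2 under 1. Both 1&2? yes. Contrib: +1. Sum: 0
Gen 11: 1 under 2. Both 1&2? yes. Contrib: -1. Sum: -1
Gen 12: 2 under 1. Both 1&2? yes. Contrib: +1. Sum: 0
Gen 13: crossing 2x3. Both 1&2? no. Sum: 0

Answer: 0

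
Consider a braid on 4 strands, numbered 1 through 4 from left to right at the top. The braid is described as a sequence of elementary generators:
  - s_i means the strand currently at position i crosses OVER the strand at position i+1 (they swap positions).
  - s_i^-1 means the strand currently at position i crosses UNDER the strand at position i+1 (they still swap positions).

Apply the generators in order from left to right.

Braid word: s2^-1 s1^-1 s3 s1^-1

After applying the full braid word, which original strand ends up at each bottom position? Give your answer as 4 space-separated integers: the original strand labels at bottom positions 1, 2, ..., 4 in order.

Answer: 1 3 4 2

Derivation:
Gen 1 (s2^-1): strand 2 crosses under strand 3. Perm now: [1 3 2 4]
Gen 2 (s1^-1): strand 1 crosses under strand 3. Perm now: [3 1 2 4]
Gen 3 (s3): strand 2 crosses over strand 4. Perm now: [3 1 4 2]
Gen 4 (s1^-1): strand 3 crosses under strand 1. Perm now: [1 3 4 2]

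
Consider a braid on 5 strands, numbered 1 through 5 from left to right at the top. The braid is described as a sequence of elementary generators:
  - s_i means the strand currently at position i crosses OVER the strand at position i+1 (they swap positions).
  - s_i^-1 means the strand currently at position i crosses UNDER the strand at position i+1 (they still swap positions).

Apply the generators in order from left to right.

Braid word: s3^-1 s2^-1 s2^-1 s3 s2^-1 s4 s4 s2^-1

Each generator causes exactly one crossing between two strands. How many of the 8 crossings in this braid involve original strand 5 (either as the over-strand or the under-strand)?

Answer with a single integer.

Answer: 2

Derivation:
Gen 1: crossing 3x4. Involves strand 5? no. Count so far: 0
Gen 2: crossing 2x4. Involves strand 5? no. Count so far: 0
Gen 3: crossing 4x2. Involves strand 5? no. Count so far: 0
Gen 4: crossing 4x3. Involves strand 5? no. Count so far: 0
Gen 5: crossing 2x3. Involves strand 5? no. Count so far: 0
Gen 6: crossing 4x5. Involves strand 5? yes. Count so far: 1
Gen 7: crossing 5x4. Involves strand 5? yes. Count so far: 2
Gen 8: crossing 3x2. Involves strand 5? no. Count so far: 2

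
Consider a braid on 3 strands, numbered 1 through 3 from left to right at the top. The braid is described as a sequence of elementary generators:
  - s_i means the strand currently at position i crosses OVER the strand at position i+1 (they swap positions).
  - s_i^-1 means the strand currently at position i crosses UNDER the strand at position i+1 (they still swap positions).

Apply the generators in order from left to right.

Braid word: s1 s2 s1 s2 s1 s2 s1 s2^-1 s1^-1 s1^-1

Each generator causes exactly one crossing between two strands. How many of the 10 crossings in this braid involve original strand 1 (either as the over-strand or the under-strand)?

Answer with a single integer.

Answer: 6

Derivation:
Gen 1: crossing 1x2. Involves strand 1? yes. Count so far: 1
Gen 2: crossing 1x3. Involves strand 1? yes. Count so far: 2
Gen 3: crossing 2x3. Involves strand 1? no. Count so far: 2
Gen 4: crossing 2x1. Involves strand 1? yes. Count so far: 3
Gen 5: crossing 3x1. Involves strand 1? yes. Count so far: 4
Gen 6: crossing 3x2. Involves strand 1? no. Count so far: 4
Gen 7: crossing 1x2. Involves strand 1? yes. Count so far: 5
Gen 8: crossing 1x3. Involves strand 1? yes. Count so far: 6
Gen 9: crossing 2x3. Involves strand 1? no. Count so far: 6
Gen 10: crossing 3x2. Involves strand 1? no. Count so far: 6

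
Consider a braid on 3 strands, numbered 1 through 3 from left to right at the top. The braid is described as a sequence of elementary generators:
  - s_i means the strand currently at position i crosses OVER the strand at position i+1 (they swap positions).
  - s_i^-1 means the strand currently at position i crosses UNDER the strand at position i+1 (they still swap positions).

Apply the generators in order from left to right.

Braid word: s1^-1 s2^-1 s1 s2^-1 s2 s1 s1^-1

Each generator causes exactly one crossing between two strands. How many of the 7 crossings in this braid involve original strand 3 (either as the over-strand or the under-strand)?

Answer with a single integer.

Gen 1: crossing 1x2. Involves strand 3? no. Count so far: 0
Gen 2: crossing 1x3. Involves strand 3? yes. Count so far: 1
Gen 3: crossing 2x3. Involves strand 3? yes. Count so far: 2
Gen 4: crossing 2x1. Involves strand 3? no. Count so far: 2
Gen 5: crossing 1x2. Involves strand 3? no. Count so far: 2
Gen 6: crossing 3x2. Involves strand 3? yes. Count so far: 3
Gen 7: crossing 2x3. Involves strand 3? yes. Count so far: 4

Answer: 4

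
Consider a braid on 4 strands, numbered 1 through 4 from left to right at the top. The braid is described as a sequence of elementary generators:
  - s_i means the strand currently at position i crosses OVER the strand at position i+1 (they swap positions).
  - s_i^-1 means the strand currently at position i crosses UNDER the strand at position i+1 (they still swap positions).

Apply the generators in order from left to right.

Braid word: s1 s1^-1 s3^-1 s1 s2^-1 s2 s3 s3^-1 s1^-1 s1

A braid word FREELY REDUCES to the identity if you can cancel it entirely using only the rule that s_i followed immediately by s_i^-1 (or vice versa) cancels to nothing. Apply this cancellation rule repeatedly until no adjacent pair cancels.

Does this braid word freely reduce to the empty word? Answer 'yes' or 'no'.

Gen 1 (s1): push. Stack: [s1]
Gen 2 (s1^-1): cancels prior s1. Stack: []
Gen 3 (s3^-1): push. Stack: [s3^-1]
Gen 4 (s1): push. Stack: [s3^-1 s1]
Gen 5 (s2^-1): push. Stack: [s3^-1 s1 s2^-1]
Gen 6 (s2): cancels prior s2^-1. Stack: [s3^-1 s1]
Gen 7 (s3): push. Stack: [s3^-1 s1 s3]
Gen 8 (s3^-1): cancels prior s3. Stack: [s3^-1 s1]
Gen 9 (s1^-1): cancels prior s1. Stack: [s3^-1]
Gen 10 (s1): push. Stack: [s3^-1 s1]
Reduced word: s3^-1 s1

Answer: no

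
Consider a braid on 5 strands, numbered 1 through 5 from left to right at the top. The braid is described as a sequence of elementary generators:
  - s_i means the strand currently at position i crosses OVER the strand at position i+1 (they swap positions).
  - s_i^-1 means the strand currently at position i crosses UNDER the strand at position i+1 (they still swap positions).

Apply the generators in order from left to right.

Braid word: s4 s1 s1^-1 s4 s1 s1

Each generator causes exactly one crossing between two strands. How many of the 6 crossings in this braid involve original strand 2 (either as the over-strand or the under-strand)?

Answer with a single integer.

Answer: 4

Derivation:
Gen 1: crossing 4x5. Involves strand 2? no. Count so far: 0
Gen 2: crossing 1x2. Involves strand 2? yes. Count so far: 1
Gen 3: crossing 2x1. Involves strand 2? yes. Count so far: 2
Gen 4: crossing 5x4. Involves strand 2? no. Count so far: 2
Gen 5: crossing 1x2. Involves strand 2? yes. Count so far: 3
Gen 6: crossing 2x1. Involves strand 2? yes. Count so far: 4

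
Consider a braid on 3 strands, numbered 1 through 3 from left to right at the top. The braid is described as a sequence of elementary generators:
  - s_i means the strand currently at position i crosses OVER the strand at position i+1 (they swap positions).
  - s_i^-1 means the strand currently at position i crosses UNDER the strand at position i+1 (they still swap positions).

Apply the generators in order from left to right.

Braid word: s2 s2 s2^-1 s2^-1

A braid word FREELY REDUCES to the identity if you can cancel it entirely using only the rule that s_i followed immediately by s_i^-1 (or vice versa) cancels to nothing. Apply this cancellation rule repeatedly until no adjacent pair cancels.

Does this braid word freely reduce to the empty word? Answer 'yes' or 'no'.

Answer: yes

Derivation:
Gen 1 (s2): push. Stack: [s2]
Gen 2 (s2): push. Stack: [s2 s2]
Gen 3 (s2^-1): cancels prior s2. Stack: [s2]
Gen 4 (s2^-1): cancels prior s2. Stack: []
Reduced word: (empty)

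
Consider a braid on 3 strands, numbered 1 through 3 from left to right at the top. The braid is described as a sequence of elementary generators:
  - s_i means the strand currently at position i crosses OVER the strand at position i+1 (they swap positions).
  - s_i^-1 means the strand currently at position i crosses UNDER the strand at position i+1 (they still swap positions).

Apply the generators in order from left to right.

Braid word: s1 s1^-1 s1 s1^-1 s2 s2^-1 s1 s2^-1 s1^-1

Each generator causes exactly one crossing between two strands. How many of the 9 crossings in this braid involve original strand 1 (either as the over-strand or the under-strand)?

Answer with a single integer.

Answer: 6

Derivation:
Gen 1: crossing 1x2. Involves strand 1? yes. Count so far: 1
Gen 2: crossing 2x1. Involves strand 1? yes. Count so far: 2
Gen 3: crossing 1x2. Involves strand 1? yes. Count so far: 3
Gen 4: crossing 2x1. Involves strand 1? yes. Count so far: 4
Gen 5: crossing 2x3. Involves strand 1? no. Count so far: 4
Gen 6: crossing 3x2. Involves strand 1? no. Count so far: 4
Gen 7: crossing 1x2. Involves strand 1? yes. Count so far: 5
Gen 8: crossing 1x3. Involves strand 1? yes. Count so far: 6
Gen 9: crossing 2x3. Involves strand 1? no. Count so far: 6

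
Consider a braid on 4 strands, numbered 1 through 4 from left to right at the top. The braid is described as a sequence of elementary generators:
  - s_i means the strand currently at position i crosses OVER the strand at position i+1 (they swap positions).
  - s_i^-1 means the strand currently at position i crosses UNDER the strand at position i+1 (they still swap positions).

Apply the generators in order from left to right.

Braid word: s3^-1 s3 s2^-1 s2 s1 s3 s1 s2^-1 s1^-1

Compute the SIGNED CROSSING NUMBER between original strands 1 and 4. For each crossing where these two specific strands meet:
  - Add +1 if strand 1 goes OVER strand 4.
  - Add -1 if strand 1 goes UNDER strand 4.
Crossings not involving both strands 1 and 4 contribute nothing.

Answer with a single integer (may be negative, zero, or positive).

Gen 1: crossing 3x4. Both 1&4? no. Sum: 0
Gen 2: crossing 4x3. Both 1&4? no. Sum: 0
Gen 3: crossing 2x3. Both 1&4? no. Sum: 0
Gen 4: crossing 3x2. Both 1&4? no. Sum: 0
Gen 5: crossing 1x2. Both 1&4? no. Sum: 0
Gen 6: crossing 3x4. Both 1&4? no. Sum: 0
Gen 7: crossing 2x1. Both 1&4? no. Sum: 0
Gen 8: crossing 2x4. Both 1&4? no. Sum: 0
Gen 9: 1 under 4. Both 1&4? yes. Contrib: -1. Sum: -1

Answer: -1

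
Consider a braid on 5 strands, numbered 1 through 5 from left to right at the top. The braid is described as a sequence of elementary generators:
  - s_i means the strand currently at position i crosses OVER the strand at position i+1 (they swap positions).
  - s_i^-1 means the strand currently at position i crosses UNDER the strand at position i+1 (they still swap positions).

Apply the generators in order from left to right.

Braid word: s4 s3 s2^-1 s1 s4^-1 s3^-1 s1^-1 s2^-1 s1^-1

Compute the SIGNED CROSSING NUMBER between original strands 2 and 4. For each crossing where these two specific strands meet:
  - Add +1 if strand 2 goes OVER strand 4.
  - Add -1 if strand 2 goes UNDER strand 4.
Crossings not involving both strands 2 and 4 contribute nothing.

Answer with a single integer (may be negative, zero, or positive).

Answer: -1

Derivation:
Gen 1: crossing 4x5. Both 2&4? no. Sum: 0
Gen 2: crossing 3x5. Both 2&4? no. Sum: 0
Gen 3: crossing 2x5. Both 2&4? no. Sum: 0
Gen 4: crossing 1x5. Both 2&4? no. Sum: 0
Gen 5: crossing 3x4. Both 2&4? no. Sum: 0
Gen 6: 2 under 4. Both 2&4? yes. Contrib: -1. Sum: -1
Gen 7: crossing 5x1. Both 2&4? no. Sum: -1
Gen 8: crossing 5x4. Both 2&4? no. Sum: -1
Gen 9: crossing 1x4. Both 2&4? no. Sum: -1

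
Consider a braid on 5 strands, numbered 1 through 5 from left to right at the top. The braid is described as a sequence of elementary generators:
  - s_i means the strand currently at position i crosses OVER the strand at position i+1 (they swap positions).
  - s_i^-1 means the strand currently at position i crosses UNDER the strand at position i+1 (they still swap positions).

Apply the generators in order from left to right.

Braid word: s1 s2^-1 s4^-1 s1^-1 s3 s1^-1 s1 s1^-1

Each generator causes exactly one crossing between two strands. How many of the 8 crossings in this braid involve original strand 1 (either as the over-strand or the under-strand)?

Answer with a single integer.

Gen 1: crossing 1x2. Involves strand 1? yes. Count so far: 1
Gen 2: crossing 1x3. Involves strand 1? yes. Count so far: 2
Gen 3: crossing 4x5. Involves strand 1? no. Count so far: 2
Gen 4: crossing 2x3. Involves strand 1? no. Count so far: 2
Gen 5: crossing 1x5. Involves strand 1? yes. Count so far: 3
Gen 6: crossing 3x2. Involves strand 1? no. Count so far: 3
Gen 7: crossing 2x3. Involves strand 1? no. Count so far: 3
Gen 8: crossing 3x2. Involves strand 1? no. Count so far: 3

Answer: 3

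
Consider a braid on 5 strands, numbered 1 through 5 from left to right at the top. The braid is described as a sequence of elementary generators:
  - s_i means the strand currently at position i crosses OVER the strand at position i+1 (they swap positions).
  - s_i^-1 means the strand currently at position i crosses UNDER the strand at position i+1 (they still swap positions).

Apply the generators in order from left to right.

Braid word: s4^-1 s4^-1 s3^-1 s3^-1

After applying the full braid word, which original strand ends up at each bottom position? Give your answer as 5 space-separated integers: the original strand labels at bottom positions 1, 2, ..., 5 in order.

Gen 1 (s4^-1): strand 4 crosses under strand 5. Perm now: [1 2 3 5 4]
Gen 2 (s4^-1): strand 5 crosses under strand 4. Perm now: [1 2 3 4 5]
Gen 3 (s3^-1): strand 3 crosses under strand 4. Perm now: [1 2 4 3 5]
Gen 4 (s3^-1): strand 4 crosses under strand 3. Perm now: [1 2 3 4 5]

Answer: 1 2 3 4 5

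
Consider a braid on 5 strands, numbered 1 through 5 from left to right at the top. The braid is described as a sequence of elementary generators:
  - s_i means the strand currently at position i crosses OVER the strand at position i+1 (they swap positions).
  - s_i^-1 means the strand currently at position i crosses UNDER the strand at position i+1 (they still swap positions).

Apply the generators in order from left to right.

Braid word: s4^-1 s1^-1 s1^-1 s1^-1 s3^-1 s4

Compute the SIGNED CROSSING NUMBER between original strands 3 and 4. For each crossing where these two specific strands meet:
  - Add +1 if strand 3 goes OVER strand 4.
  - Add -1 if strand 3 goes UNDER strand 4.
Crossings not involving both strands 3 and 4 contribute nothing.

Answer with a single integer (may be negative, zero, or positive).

Answer: 1

Derivation:
Gen 1: crossing 4x5. Both 3&4? no. Sum: 0
Gen 2: crossing 1x2. Both 3&4? no. Sum: 0
Gen 3: crossing 2x1. Both 3&4? no. Sum: 0
Gen 4: crossing 1x2. Both 3&4? no. Sum: 0
Gen 5: crossing 3x5. Both 3&4? no. Sum: 0
Gen 6: 3 over 4. Both 3&4? yes. Contrib: +1. Sum: 1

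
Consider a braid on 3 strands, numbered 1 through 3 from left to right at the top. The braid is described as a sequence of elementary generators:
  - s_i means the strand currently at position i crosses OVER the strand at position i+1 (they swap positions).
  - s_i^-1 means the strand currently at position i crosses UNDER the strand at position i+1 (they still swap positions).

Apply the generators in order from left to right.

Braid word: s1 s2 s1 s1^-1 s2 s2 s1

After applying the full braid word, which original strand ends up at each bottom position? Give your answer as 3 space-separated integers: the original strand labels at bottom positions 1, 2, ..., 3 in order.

Answer: 3 2 1

Derivation:
Gen 1 (s1): strand 1 crosses over strand 2. Perm now: [2 1 3]
Gen 2 (s2): strand 1 crosses over strand 3. Perm now: [2 3 1]
Gen 3 (s1): strand 2 crosses over strand 3. Perm now: [3 2 1]
Gen 4 (s1^-1): strand 3 crosses under strand 2. Perm now: [2 3 1]
Gen 5 (s2): strand 3 crosses over strand 1. Perm now: [2 1 3]
Gen 6 (s2): strand 1 crosses over strand 3. Perm now: [2 3 1]
Gen 7 (s1): strand 2 crosses over strand 3. Perm now: [3 2 1]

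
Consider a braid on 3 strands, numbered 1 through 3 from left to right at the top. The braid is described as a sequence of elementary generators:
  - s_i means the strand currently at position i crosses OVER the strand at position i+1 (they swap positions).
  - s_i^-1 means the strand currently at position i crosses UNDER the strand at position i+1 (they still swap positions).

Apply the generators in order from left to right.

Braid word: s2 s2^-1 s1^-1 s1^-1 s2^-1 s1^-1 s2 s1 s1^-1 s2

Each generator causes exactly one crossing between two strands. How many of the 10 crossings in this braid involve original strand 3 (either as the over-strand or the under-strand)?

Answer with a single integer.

Answer: 6

Derivation:
Gen 1: crossing 2x3. Involves strand 3? yes. Count so far: 1
Gen 2: crossing 3x2. Involves strand 3? yes. Count so far: 2
Gen 3: crossing 1x2. Involves strand 3? no. Count so far: 2
Gen 4: crossing 2x1. Involves strand 3? no. Count so far: 2
Gen 5: crossing 2x3. Involves strand 3? yes. Count so far: 3
Gen 6: crossing 1x3. Involves strand 3? yes. Count so far: 4
Gen 7: crossing 1x2. Involves strand 3? no. Count so far: 4
Gen 8: crossing 3x2. Involves strand 3? yes. Count so far: 5
Gen 9: crossing 2x3. Involves strand 3? yes. Count so far: 6
Gen 10: crossing 2x1. Involves strand 3? no. Count so far: 6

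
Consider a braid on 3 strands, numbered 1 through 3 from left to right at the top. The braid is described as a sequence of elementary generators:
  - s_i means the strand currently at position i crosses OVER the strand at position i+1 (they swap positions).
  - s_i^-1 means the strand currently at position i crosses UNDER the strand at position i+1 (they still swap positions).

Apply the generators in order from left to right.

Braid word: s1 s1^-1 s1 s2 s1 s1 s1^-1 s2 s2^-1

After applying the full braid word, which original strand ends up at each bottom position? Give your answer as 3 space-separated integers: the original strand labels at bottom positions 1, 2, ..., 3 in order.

Answer: 3 2 1

Derivation:
Gen 1 (s1): strand 1 crosses over strand 2. Perm now: [2 1 3]
Gen 2 (s1^-1): strand 2 crosses under strand 1. Perm now: [1 2 3]
Gen 3 (s1): strand 1 crosses over strand 2. Perm now: [2 1 3]
Gen 4 (s2): strand 1 crosses over strand 3. Perm now: [2 3 1]
Gen 5 (s1): strand 2 crosses over strand 3. Perm now: [3 2 1]
Gen 6 (s1): strand 3 crosses over strand 2. Perm now: [2 3 1]
Gen 7 (s1^-1): strand 2 crosses under strand 3. Perm now: [3 2 1]
Gen 8 (s2): strand 2 crosses over strand 1. Perm now: [3 1 2]
Gen 9 (s2^-1): strand 1 crosses under strand 2. Perm now: [3 2 1]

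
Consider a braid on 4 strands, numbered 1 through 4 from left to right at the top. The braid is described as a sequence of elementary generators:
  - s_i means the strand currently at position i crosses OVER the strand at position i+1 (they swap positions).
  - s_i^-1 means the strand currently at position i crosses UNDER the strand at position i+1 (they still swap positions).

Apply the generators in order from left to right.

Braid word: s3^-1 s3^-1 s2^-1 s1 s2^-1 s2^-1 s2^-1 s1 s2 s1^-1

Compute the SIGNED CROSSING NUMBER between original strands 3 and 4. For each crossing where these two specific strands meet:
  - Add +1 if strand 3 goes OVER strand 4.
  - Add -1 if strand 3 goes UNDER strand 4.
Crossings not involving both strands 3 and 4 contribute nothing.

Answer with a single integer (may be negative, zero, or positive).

Answer: 0

Derivation:
Gen 1: 3 under 4. Both 3&4? yes. Contrib: -1. Sum: -1
Gen 2: 4 under 3. Both 3&4? yes. Contrib: +1. Sum: 0
Gen 3: crossing 2x3. Both 3&4? no. Sum: 0
Gen 4: crossing 1x3. Both 3&4? no. Sum: 0
Gen 5: crossing 1x2. Both 3&4? no. Sum: 0
Gen 6: crossing 2x1. Both 3&4? no. Sum: 0
Gen 7: crossing 1x2. Both 3&4? no. Sum: 0
Gen 8: crossing 3x2. Both 3&4? no. Sum: 0
Gen 9: crossing 3x1. Both 3&4? no. Sum: 0
Gen 10: crossing 2x1. Both 3&4? no. Sum: 0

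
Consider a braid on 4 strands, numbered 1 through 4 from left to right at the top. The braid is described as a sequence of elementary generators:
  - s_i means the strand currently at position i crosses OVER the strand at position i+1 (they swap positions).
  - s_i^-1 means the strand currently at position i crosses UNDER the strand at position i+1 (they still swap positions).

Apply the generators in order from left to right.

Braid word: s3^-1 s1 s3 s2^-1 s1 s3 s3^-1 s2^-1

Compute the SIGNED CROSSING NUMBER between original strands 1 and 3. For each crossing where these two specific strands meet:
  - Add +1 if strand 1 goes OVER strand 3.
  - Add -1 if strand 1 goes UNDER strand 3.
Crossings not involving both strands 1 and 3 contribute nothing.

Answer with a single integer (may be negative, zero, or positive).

Gen 1: crossing 3x4. Both 1&3? no. Sum: 0
Gen 2: crossing 1x2. Both 1&3? no. Sum: 0
Gen 3: crossing 4x3. Both 1&3? no. Sum: 0
Gen 4: 1 under 3. Both 1&3? yes. Contrib: -1. Sum: -1
Gen 5: crossing 2x3. Both 1&3? no. Sum: -1
Gen 6: crossing 1x4. Both 1&3? no. Sum: -1
Gen 7: crossing 4x1. Both 1&3? no. Sum: -1
Gen 8: crossing 2x1. Both 1&3? no. Sum: -1

Answer: -1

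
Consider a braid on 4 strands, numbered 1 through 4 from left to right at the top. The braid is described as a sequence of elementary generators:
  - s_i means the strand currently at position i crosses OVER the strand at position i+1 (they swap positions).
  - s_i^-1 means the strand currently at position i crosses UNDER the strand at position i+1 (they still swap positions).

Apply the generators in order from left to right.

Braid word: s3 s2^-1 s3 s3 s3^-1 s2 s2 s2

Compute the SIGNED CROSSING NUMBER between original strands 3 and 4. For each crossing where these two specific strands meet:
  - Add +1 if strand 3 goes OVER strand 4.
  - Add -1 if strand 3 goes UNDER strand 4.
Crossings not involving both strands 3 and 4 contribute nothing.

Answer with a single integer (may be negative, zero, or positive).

Answer: 0

Derivation:
Gen 1: 3 over 4. Both 3&4? yes. Contrib: +1. Sum: 1
Gen 2: crossing 2x4. Both 3&4? no. Sum: 1
Gen 3: crossing 2x3. Both 3&4? no. Sum: 1
Gen 4: crossing 3x2. Both 3&4? no. Sum: 1
Gen 5: crossing 2x3. Both 3&4? no. Sum: 1
Gen 6: 4 over 3. Both 3&4? yes. Contrib: -1. Sum: 0
Gen 7: 3 over 4. Both 3&4? yes. Contrib: +1. Sum: 1
Gen 8: 4 over 3. Both 3&4? yes. Contrib: -1. Sum: 0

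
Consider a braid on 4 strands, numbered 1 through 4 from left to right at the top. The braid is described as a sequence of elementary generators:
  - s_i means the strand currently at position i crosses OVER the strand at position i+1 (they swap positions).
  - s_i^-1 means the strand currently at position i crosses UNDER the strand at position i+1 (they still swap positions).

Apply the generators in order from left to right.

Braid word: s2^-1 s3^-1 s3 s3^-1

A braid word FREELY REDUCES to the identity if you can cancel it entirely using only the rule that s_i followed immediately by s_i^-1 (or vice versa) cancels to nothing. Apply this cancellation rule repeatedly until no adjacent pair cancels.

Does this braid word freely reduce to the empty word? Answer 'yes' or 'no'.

Answer: no

Derivation:
Gen 1 (s2^-1): push. Stack: [s2^-1]
Gen 2 (s3^-1): push. Stack: [s2^-1 s3^-1]
Gen 3 (s3): cancels prior s3^-1. Stack: [s2^-1]
Gen 4 (s3^-1): push. Stack: [s2^-1 s3^-1]
Reduced word: s2^-1 s3^-1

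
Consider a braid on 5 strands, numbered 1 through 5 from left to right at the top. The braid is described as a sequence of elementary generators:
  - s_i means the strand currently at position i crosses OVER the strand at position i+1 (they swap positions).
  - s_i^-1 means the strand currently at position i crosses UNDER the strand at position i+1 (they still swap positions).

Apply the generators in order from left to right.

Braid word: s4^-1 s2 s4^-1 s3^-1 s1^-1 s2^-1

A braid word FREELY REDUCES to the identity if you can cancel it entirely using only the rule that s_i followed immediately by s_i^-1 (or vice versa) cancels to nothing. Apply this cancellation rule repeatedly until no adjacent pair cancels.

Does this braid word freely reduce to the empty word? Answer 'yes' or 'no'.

Gen 1 (s4^-1): push. Stack: [s4^-1]
Gen 2 (s2): push. Stack: [s4^-1 s2]
Gen 3 (s4^-1): push. Stack: [s4^-1 s2 s4^-1]
Gen 4 (s3^-1): push. Stack: [s4^-1 s2 s4^-1 s3^-1]
Gen 5 (s1^-1): push. Stack: [s4^-1 s2 s4^-1 s3^-1 s1^-1]
Gen 6 (s2^-1): push. Stack: [s4^-1 s2 s4^-1 s3^-1 s1^-1 s2^-1]
Reduced word: s4^-1 s2 s4^-1 s3^-1 s1^-1 s2^-1

Answer: no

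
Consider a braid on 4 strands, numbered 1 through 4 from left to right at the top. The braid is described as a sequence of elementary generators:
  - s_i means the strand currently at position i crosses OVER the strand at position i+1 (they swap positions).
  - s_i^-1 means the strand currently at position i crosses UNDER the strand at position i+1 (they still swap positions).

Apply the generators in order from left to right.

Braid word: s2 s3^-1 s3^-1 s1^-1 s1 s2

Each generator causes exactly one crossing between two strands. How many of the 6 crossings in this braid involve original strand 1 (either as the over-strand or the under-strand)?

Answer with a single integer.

Gen 1: crossing 2x3. Involves strand 1? no. Count so far: 0
Gen 2: crossing 2x4. Involves strand 1? no. Count so far: 0
Gen 3: crossing 4x2. Involves strand 1? no. Count so far: 0
Gen 4: crossing 1x3. Involves strand 1? yes. Count so far: 1
Gen 5: crossing 3x1. Involves strand 1? yes. Count so far: 2
Gen 6: crossing 3x2. Involves strand 1? no. Count so far: 2

Answer: 2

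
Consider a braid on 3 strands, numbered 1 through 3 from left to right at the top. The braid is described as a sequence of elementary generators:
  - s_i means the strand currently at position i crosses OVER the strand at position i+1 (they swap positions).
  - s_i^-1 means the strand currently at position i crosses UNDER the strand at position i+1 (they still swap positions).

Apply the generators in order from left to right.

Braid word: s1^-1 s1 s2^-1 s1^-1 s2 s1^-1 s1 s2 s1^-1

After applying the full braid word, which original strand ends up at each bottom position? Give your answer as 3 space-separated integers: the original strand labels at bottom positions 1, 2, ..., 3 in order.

Gen 1 (s1^-1): strand 1 crosses under strand 2. Perm now: [2 1 3]
Gen 2 (s1): strand 2 crosses over strand 1. Perm now: [1 2 3]
Gen 3 (s2^-1): strand 2 crosses under strand 3. Perm now: [1 3 2]
Gen 4 (s1^-1): strand 1 crosses under strand 3. Perm now: [3 1 2]
Gen 5 (s2): strand 1 crosses over strand 2. Perm now: [3 2 1]
Gen 6 (s1^-1): strand 3 crosses under strand 2. Perm now: [2 3 1]
Gen 7 (s1): strand 2 crosses over strand 3. Perm now: [3 2 1]
Gen 8 (s2): strand 2 crosses over strand 1. Perm now: [3 1 2]
Gen 9 (s1^-1): strand 3 crosses under strand 1. Perm now: [1 3 2]

Answer: 1 3 2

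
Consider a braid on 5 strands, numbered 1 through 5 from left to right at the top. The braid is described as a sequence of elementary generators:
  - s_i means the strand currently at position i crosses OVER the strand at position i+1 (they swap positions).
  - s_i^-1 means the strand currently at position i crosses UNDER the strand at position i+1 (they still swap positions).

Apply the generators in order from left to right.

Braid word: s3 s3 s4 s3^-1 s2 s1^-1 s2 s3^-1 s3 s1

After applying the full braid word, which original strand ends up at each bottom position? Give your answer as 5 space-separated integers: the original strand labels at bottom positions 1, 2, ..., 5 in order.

Answer: 2 5 1 3 4

Derivation:
Gen 1 (s3): strand 3 crosses over strand 4. Perm now: [1 2 4 3 5]
Gen 2 (s3): strand 4 crosses over strand 3. Perm now: [1 2 3 4 5]
Gen 3 (s4): strand 4 crosses over strand 5. Perm now: [1 2 3 5 4]
Gen 4 (s3^-1): strand 3 crosses under strand 5. Perm now: [1 2 5 3 4]
Gen 5 (s2): strand 2 crosses over strand 5. Perm now: [1 5 2 3 4]
Gen 6 (s1^-1): strand 1 crosses under strand 5. Perm now: [5 1 2 3 4]
Gen 7 (s2): strand 1 crosses over strand 2. Perm now: [5 2 1 3 4]
Gen 8 (s3^-1): strand 1 crosses under strand 3. Perm now: [5 2 3 1 4]
Gen 9 (s3): strand 3 crosses over strand 1. Perm now: [5 2 1 3 4]
Gen 10 (s1): strand 5 crosses over strand 2. Perm now: [2 5 1 3 4]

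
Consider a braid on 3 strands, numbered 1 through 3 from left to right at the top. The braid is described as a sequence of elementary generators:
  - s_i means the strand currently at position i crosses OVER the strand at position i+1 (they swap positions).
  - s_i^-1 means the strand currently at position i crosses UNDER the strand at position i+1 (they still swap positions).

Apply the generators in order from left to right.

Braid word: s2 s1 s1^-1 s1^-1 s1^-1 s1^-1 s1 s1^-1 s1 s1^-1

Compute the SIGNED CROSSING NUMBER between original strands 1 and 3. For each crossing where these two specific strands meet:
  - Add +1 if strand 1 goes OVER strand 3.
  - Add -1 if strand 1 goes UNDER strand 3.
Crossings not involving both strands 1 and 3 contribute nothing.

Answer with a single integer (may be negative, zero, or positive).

Answer: -3

Derivation:
Gen 1: crossing 2x3. Both 1&3? no. Sum: 0
Gen 2: 1 over 3. Both 1&3? yes. Contrib: +1. Sum: 1
Gen 3: 3 under 1. Both 1&3? yes. Contrib: +1. Sum: 2
Gen 4: 1 under 3. Both 1&3? yes. Contrib: -1. Sum: 1
Gen 5: 3 under 1. Both 1&3? yes. Contrib: +1. Sum: 2
Gen 6: 1 under 3. Both 1&3? yes. Contrib: -1. Sum: 1
Gen 7: 3 over 1. Both 1&3? yes. Contrib: -1. Sum: 0
Gen 8: 1 under 3. Both 1&3? yes. Contrib: -1. Sum: -1
Gen 9: 3 over 1. Both 1&3? yes. Contrib: -1. Sum: -2
Gen 10: 1 under 3. Both 1&3? yes. Contrib: -1. Sum: -3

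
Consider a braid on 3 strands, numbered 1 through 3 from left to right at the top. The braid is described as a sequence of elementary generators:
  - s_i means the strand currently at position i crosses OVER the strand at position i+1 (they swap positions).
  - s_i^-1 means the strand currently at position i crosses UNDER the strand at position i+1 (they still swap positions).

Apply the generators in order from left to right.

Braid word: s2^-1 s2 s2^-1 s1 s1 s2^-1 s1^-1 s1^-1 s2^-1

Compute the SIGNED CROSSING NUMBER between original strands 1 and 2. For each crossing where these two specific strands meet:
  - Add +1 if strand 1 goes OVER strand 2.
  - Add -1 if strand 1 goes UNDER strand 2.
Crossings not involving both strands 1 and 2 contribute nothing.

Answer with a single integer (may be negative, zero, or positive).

Answer: 0

Derivation:
Gen 1: crossing 2x3. Both 1&2? no. Sum: 0
Gen 2: crossing 3x2. Both 1&2? no. Sum: 0
Gen 3: crossing 2x3. Both 1&2? no. Sum: 0
Gen 4: crossing 1x3. Both 1&2? no. Sum: 0
Gen 5: crossing 3x1. Both 1&2? no. Sum: 0
Gen 6: crossing 3x2. Both 1&2? no. Sum: 0
Gen 7: 1 under 2. Both 1&2? yes. Contrib: -1. Sum: -1
Gen 8: 2 under 1. Both 1&2? yes. Contrib: +1. Sum: 0
Gen 9: crossing 2x3. Both 1&2? no. Sum: 0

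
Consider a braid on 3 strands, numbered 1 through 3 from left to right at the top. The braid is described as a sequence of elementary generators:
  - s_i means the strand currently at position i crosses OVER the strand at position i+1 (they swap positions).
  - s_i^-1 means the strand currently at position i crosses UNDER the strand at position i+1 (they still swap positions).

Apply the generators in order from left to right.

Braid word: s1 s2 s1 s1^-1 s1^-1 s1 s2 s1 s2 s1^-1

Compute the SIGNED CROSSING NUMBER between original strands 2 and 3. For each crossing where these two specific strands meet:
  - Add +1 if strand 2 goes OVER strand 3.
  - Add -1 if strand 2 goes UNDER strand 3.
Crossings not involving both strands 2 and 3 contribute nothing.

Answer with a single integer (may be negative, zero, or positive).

Answer: 1

Derivation:
Gen 1: crossing 1x2. Both 2&3? no. Sum: 0
Gen 2: crossing 1x3. Both 2&3? no. Sum: 0
Gen 3: 2 over 3. Both 2&3? yes. Contrib: +1. Sum: 1
Gen 4: 3 under 2. Both 2&3? yes. Contrib: +1. Sum: 2
Gen 5: 2 under 3. Both 2&3? yes. Contrib: -1. Sum: 1
Gen 6: 3 over 2. Both 2&3? yes. Contrib: -1. Sum: 0
Gen 7: crossing 3x1. Both 2&3? no. Sum: 0
Gen 8: crossing 2x1. Both 2&3? no. Sum: 0
Gen 9: 2 over 3. Both 2&3? yes. Contrib: +1. Sum: 1
Gen 10: crossing 1x3. Both 2&3? no. Sum: 1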